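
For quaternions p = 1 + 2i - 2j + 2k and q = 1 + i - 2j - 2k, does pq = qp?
No: pq = -1 + 11i + 2j - 2k ≠ -1 - 5i - 10j + 2k = qp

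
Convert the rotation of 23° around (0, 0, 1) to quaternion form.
0.9799 + 0.1994k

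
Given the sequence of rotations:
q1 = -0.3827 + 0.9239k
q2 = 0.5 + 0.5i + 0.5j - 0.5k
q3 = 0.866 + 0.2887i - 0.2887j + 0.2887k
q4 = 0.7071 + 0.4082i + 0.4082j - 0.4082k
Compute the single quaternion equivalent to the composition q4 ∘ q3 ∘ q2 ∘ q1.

q2 · q1 = 0.2706 + 0.2706i - 0.6533j + 0.6533k
q3 · q2 · q1 = -0.221 + 0.3125i - 0.7544j + 0.5334k
q4 · q3 · q2 · q1 = 0.2418 + 0.0405i - 0.9689j + 0.0319k
0.2418 + 0.0405i - 0.9689j + 0.0319k


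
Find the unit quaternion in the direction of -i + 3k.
-0.3162i + 0.9487k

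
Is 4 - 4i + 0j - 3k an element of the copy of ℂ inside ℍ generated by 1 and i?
No. The quaternion 4 - 4i - 3k has j-coefficient y = 0 and k-coefficient z = -3, not both zero, so it does not lie in the complex subalgebra spanned by 1 and i.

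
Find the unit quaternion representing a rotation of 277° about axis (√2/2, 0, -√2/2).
-0.749 + 0.4685i - 0.4685k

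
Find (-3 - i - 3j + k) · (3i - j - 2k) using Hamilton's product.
2 - 2i + 4j + 16k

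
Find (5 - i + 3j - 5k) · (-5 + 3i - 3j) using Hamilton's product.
-13 + 5i - 45j + 19k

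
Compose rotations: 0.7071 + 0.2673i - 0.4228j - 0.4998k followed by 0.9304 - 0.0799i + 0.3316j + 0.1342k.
0.8865 + 0.0832i - 0.163j - 0.425k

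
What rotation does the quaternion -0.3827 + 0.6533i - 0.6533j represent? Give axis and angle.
axis = (√2/2, -√2/2, 0), θ = 5π/4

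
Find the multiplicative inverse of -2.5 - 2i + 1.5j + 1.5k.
-0.1695 + 0.1356i - 0.1017j - 0.1017k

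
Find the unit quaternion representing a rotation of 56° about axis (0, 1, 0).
0.8829 + 0.4695j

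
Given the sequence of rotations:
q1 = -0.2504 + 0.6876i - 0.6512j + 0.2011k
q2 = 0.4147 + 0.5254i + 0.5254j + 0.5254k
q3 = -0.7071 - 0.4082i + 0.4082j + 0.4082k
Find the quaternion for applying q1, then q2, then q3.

q2 · q1 = -0.2286 + 0.6014i - 0.146j - 0.7516k
q3 · q2 · q1 = 0.7735 - 0.5791i - 0.0514j + 0.2522k
0.7735 - 0.5791i - 0.0514j + 0.2522k


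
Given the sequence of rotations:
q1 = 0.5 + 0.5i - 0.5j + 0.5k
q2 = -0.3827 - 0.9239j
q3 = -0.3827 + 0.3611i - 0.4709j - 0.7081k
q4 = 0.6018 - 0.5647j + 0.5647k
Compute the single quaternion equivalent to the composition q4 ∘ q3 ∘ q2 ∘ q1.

q2 · q1 = -0.6533 - 0.6533i - 0.2706j + 0.2706k
q3 · q2 · q1 = 0.5501 - 0.3049i + 0.7761j - 0.0463k
q4 · q3 · q2 · q1 = 0.7955 - 0.5956i - 0.0158j + 0.1106k
0.7955 - 0.5956i - 0.0158j + 0.1106k


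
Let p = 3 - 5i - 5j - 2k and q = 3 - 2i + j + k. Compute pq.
6 - 24i - 3j - 18k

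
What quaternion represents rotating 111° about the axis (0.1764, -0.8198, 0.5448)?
0.5664 + 0.1454i - 0.6756j + 0.449k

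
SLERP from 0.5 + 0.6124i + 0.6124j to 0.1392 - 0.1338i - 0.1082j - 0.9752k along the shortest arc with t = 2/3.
0.1222 + 0.4056i + 0.3841j + 0.8204k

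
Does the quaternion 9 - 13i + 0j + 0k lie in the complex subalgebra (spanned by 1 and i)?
Yes. The quaternion 9 - 13i has j- and k-coefficients y = z = 0, so it lies in the complex subalgebra spanned by 1 and i.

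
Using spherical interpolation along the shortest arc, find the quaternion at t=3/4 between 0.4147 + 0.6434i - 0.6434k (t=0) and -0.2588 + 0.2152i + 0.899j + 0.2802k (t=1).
0.3749 + 0.0359i - 0.7957j - 0.4743k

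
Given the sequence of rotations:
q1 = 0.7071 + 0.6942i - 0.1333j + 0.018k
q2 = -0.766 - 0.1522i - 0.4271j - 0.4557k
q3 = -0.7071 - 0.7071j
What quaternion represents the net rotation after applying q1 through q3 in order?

q2 · q1 = -0.4847 - 0.7078i - 0.5135j - 0.0192k
q3 · q2 · q1 = -0.0204 + 0.5141i + 0.7058j - 0.4869k
-0.0204 + 0.5141i + 0.7058j - 0.4869k


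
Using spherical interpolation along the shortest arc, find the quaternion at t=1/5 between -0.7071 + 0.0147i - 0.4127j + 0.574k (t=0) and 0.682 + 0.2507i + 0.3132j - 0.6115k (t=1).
-0.7067 - 0.039i - 0.3953j + 0.5854k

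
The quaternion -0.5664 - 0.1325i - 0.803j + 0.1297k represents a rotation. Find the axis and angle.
axis = (-0.1608, -0.9744, 0.1574), θ = 249°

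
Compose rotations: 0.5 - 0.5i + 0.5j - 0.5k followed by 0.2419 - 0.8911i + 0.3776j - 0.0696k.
-0.5482 - 0.7205i - 0.101j - 0.4125k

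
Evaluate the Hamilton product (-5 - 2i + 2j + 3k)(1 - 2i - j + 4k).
-19 + 19i + 9j - 11k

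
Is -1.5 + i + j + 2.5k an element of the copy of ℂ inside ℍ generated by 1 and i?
No. The quaternion -1.5 + i + j + 2.5k has j-coefficient y = 1 and k-coefficient z = 2.5, not both zero, so it does not lie in the complex subalgebra spanned by 1 and i.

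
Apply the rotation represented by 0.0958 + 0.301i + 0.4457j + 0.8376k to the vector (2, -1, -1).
(-2.298, 0.753, -0.388)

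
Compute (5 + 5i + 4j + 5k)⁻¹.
0.0549 - 0.0549i - 0.044j - 0.0549k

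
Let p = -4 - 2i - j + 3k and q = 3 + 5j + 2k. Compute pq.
-13 - 23i - 19j - 9k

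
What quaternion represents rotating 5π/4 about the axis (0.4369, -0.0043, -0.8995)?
-0.3827 + 0.4036i - 0.004j - 0.831k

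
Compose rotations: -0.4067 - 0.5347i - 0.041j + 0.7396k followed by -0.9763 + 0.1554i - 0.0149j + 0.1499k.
0.3687 + 0.454i - 0.149j - 0.7974k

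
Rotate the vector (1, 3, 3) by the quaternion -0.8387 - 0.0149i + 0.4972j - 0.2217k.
(-3.235, 2.324, 1.77)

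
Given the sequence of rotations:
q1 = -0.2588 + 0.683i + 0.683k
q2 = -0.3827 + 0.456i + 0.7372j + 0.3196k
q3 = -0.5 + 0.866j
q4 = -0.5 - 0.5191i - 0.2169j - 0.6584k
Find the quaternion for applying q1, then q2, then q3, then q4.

q2 · q1 = -0.4307 + 0.1241i - 0.2839j - 0.8476k
q3 · q2 · q1 = 0.4612 - 0.7961i - 0.231j + 0.3163k
q4 · q3 · q2 · q1 = -0.4857 - 0.0621i + 0.7038j - 0.5146k
-0.4857 - 0.0621i + 0.7038j - 0.5146k


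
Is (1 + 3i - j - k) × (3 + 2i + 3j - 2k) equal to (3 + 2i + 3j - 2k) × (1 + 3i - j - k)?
No: pq = -2 + 16i + 4j + 6k ≠ -2 + 6i - 4j - 16k = qp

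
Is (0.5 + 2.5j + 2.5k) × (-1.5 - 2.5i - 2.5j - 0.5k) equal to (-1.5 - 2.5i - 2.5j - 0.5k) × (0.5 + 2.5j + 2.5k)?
No: pq = 6.75 + 3.75i - 11.25j + 2.25k ≠ 6.75 - 6.25i + 1.25j - 10.25k = qp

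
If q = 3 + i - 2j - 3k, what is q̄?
3 - i + 2j + 3k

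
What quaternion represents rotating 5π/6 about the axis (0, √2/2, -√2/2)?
0.2588 + 0.683j - 0.683k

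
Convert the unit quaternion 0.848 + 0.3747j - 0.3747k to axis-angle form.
axis = (0, √2/2, -√2/2), θ = 64°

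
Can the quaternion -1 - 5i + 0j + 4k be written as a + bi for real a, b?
No. The quaternion -1 - 5i + 4k has j-coefficient y = 0 and k-coefficient z = 4, not both zero, so it does not lie in the complex subalgebra spanned by 1 and i.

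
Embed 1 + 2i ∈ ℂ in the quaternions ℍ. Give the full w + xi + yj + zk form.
1 + 2i + 0j + 0k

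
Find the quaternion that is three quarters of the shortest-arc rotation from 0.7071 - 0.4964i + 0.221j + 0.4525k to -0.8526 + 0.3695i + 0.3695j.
0.8654 - 0.4275i - 0.2294j + 0.125k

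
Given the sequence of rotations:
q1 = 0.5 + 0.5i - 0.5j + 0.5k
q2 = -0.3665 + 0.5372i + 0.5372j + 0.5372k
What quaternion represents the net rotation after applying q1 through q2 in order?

q2 · q1 = -0.4518 + 0.6226i + 0.4518j - 0.4518k
-0.4518 + 0.6226i + 0.4518j - 0.4518k


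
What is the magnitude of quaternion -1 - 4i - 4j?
√33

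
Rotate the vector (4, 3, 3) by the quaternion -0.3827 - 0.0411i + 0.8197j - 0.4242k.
(-5.769, 0.759, -0.384)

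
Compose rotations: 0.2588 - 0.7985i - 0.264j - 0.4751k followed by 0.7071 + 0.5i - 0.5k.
0.3447 - 0.5672i + 0.4501j - 0.5973k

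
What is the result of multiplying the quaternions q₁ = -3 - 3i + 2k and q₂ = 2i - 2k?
10 - 6i - 2j + 6k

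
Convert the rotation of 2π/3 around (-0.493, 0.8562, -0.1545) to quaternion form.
0.5 - 0.427i + 0.7415j - 0.1338k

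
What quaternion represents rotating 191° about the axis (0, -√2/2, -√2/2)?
-0.0958 - 0.7039j - 0.7039k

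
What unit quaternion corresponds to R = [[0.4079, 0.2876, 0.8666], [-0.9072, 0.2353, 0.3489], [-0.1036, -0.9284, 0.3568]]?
0.7071 - 0.4516i + 0.343j - 0.4224k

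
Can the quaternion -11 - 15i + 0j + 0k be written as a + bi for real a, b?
Yes. The quaternion -11 - 15i has j- and k-coefficients y = z = 0, so it lies in the complex subalgebra spanned by 1 and i.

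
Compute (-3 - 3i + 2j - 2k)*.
-3 + 3i - 2j + 2k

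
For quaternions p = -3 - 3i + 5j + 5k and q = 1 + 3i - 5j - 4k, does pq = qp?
No: pq = 51 - 7i + 23j + 17k ≠ 51 - 17i + 17j + 17k = qp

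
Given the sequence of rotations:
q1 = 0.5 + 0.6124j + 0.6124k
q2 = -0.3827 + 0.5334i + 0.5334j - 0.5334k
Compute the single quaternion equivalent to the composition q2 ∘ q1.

q2 · q1 = -0.1913 + 0.92i - 0.2943j - 0.1744k
-0.1913 + 0.92i - 0.2943j - 0.1744k


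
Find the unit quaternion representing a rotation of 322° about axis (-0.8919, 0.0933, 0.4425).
-0.9455 - 0.2904i + 0.0304j + 0.1441k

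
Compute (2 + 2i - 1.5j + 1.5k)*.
2 - 2i + 1.5j - 1.5k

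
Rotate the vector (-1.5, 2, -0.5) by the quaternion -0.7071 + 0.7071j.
(0.5, 2, -1.5)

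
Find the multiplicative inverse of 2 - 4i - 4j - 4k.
0.0385 + 0.0769i + 0.0769j + 0.0769k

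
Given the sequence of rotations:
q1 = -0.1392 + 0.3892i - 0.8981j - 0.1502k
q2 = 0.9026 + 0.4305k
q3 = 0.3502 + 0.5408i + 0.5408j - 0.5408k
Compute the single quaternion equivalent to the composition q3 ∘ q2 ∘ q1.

q2 · q1 = -0.061 + 0.7379i - 0.6431j - 0.1955k
q3 · q2 · q1 = -0.1784 - 0.2281i - 0.5515j - 0.7823k
-0.1784 - 0.2281i - 0.5515j - 0.7823k


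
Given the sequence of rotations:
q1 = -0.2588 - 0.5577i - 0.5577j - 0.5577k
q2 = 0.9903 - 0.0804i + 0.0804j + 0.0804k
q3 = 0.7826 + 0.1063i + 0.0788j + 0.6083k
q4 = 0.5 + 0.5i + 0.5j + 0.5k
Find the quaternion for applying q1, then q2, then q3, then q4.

q2 · q1 = -0.2115 - 0.5315i - 0.6628j - 0.4834k
q3 · q2 · q1 = 0.2373 - 0.0733i - 0.8073j - 0.5355k
q4 · q3 · q2 · q1 = 0.8267 + 0.2179i - 0.0539j - 0.5161k
0.8267 + 0.2179i - 0.0539j - 0.5161k


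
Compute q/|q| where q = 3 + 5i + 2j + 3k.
0.4376 + 0.7293i + 0.2917j + 0.4376k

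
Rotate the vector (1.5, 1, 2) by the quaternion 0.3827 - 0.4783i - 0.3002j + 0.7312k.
(-2.505, 0.598, -0.785)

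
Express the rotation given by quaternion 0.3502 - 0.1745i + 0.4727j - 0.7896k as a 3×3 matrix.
[[-0.6938, 0.3881, 0.6066], [-0.718, -0.3078, -0.6243], [-0.0555, -0.8687, 0.4922]]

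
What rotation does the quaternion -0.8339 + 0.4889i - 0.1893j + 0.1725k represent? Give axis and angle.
axis = (0.8858, -0.343, 0.3125), θ = 293°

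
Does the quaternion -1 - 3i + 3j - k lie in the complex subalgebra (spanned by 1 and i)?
No. The quaternion -1 - 3i + 3j - k has j-coefficient y = 3 and k-coefficient z = -1, not both zero, so it does not lie in the complex subalgebra spanned by 1 and i.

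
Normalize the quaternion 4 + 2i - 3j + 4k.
0.5963 + 0.2981i - 0.4472j + 0.5963k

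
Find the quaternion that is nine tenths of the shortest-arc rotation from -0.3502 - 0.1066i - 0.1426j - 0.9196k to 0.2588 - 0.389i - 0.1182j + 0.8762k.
-0.2725 + 0.3426i + 0.0925j - 0.8943k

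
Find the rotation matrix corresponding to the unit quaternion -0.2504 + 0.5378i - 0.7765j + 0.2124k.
[[-0.2961, -0.7288, 0.6173], [-0.9416, 0.3313, -0.0605], [-0.1604, -0.5992, -0.7844]]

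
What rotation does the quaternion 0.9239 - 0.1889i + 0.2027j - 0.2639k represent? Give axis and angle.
axis = (-0.4937, 0.5297, -0.6897), θ = π/4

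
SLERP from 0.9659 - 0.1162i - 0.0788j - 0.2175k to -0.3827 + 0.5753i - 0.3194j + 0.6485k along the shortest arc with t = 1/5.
0.9118 - 0.234i + 0.008j - 0.3374k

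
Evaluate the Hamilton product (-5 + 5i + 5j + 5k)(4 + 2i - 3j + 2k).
-25 + 35i + 35j - 15k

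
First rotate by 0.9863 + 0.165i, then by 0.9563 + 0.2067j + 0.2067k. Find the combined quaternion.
0.9432 + 0.1578i + 0.238j + 0.1698k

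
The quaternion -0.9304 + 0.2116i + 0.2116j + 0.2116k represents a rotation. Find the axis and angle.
axis = (√3/3, √3/3, √3/3), θ = 317°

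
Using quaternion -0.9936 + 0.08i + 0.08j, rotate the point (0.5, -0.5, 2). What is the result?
(0.169, -0.169, 2.108)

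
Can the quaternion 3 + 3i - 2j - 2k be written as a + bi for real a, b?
No. The quaternion 3 + 3i - 2j - 2k has j-coefficient y = -2 and k-coefficient z = -2, not both zero, so it does not lie in the complex subalgebra spanned by 1 and i.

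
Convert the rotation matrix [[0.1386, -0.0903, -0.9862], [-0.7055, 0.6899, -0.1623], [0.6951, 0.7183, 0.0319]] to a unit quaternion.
0.682 + 0.3228i - 0.6163j - 0.2255k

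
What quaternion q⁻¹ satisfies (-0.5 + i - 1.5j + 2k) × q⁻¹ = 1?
-0.0667 - 0.1333i + 0.2j - 0.2667k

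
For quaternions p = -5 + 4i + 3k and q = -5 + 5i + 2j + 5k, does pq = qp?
No: pq = -10 - 51i - 15j - 32k ≠ -10 - 39i - 5j - 48k = qp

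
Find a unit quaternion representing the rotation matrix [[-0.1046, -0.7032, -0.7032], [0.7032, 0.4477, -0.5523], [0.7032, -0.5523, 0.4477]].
0.6691 - 0.5255j + 0.5255k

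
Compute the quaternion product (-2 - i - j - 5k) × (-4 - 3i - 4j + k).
6 - 11i + 28j + 19k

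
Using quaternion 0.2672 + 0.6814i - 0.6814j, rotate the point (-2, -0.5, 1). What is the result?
(-0.043, 1.457, -1.768)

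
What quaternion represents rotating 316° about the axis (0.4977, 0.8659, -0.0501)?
-0.9272 + 0.1864i + 0.3244j - 0.0188k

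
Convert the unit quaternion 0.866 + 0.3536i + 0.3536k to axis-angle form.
axis = (√2/2, 0, √2/2), θ = π/3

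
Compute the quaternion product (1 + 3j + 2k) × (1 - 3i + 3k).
-5 + 6i - 3j + 14k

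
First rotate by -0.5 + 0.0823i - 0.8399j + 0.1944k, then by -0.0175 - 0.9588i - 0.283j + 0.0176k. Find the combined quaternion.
-0.1535 + 0.4377i + 0.344j + 0.8164k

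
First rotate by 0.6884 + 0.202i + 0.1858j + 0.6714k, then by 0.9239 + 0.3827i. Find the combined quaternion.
0.5587 + 0.4501i - 0.0853j + 0.6914k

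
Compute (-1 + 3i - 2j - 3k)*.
-1 - 3i + 2j + 3k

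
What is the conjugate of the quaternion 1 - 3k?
1 + 3k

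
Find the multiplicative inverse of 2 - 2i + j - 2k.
0.1538 + 0.1538i - 0.0769j + 0.1538k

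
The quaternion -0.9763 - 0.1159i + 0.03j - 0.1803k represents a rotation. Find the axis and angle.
axis = (-0.5355, 0.1386, -0.8331), θ = 335°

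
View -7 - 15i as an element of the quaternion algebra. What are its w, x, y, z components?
-7 - 15i + 0j + 0k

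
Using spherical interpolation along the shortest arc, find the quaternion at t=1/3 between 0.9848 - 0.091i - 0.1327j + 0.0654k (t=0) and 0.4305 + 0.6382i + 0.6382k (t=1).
0.9251 + 0.1924i - 0.1009j + 0.3113k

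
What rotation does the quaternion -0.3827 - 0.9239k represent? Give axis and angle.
axis = (0, 0, -1), θ = 5π/4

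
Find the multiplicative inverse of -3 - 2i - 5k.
-0.0789 + 0.0526i + 0.1316k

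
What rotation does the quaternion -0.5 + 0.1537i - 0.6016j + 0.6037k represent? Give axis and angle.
axis = (0.1775, -0.6947, 0.6971), θ = 4π/3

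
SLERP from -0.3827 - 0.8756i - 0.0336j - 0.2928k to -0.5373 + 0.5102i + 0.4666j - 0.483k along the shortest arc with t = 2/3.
0.2666 - 0.8347i - 0.4033j + 0.2637k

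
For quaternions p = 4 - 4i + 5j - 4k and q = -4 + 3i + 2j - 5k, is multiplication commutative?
No: pq = -34 + 11i - 44j - 27k ≠ -34 + 45i + 20j + 19k = qp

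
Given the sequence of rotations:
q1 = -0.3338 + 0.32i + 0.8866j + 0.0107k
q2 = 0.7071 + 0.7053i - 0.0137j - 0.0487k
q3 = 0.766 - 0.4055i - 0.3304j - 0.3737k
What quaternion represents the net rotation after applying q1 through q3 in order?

q2 · q1 = -0.4491 + 0.0339i + 0.6084j + 0.6535k
q3 · q2 · q1 = 0.115 + 0.2195i + 0.8667j + 0.4329k
0.115 + 0.2195i + 0.8667j + 0.4329k


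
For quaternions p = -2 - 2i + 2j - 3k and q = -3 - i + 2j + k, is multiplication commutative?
No: pq = 3 + 16i - 5j + 5k ≠ 3 - 15j + 9k = qp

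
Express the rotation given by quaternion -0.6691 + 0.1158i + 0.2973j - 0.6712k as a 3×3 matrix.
[[-0.0778, -0.8293, -0.5533], [0.9671, 0.0722, -0.2441], [0.2424, -0.5541, 0.7964]]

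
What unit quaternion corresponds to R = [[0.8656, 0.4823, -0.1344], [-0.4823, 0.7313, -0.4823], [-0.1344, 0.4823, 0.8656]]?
0.9304 + 0.2592i - 0.2592k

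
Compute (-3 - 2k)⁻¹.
-0.2308 + 0.1538k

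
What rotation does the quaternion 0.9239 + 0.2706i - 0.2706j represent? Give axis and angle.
axis = (√2/2, -√2/2, 0), θ = π/4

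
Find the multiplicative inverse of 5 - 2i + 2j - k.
0.1471 + 0.0588i - 0.0588j + 0.0294k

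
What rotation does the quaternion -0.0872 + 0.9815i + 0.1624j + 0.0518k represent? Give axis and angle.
axis = (0.9853, 0.163, 0.052), θ = 190°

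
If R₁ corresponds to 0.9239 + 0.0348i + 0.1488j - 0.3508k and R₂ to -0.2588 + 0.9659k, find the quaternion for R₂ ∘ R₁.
0.0997 - 0.1527i - 0.0049j + 0.9832k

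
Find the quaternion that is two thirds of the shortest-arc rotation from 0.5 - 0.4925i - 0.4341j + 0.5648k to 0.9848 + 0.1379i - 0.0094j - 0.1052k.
0.9648 - 0.0992i - 0.1881j + 0.1545k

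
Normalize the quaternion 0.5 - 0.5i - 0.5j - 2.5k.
0.189 - 0.189i - 0.189j - 0.9449k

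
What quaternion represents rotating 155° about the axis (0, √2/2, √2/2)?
0.2164 + 0.6903j + 0.6903k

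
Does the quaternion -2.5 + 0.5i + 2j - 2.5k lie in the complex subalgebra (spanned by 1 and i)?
No. The quaternion -2.5 + 0.5i + 2j - 2.5k has j-coefficient y = 2 and k-coefficient z = -2.5, not both zero, so it does not lie in the complex subalgebra spanned by 1 and i.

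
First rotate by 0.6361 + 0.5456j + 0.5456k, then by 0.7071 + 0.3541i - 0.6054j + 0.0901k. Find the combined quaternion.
0.7309 - 0.1542i - 0.1925j + 0.6363k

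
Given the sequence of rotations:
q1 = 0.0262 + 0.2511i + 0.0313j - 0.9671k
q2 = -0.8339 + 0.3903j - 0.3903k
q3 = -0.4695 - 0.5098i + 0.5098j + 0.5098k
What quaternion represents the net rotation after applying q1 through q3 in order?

q2 · q1 = -0.4115 - 0.5746i - 0.1139j + 0.6982k
q3 · q2 · q1 = -0.3976 + 0.8936i - 0.0933j - 0.1866k
-0.3976 + 0.8936i - 0.0933j - 0.1866k


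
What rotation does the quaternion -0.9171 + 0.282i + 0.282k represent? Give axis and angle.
axis = (√2/2, 0, √2/2), θ = 313°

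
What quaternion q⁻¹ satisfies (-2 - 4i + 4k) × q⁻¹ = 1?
-0.0556 + 0.1111i - 0.1111k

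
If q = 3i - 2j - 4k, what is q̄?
-3i + 2j + 4k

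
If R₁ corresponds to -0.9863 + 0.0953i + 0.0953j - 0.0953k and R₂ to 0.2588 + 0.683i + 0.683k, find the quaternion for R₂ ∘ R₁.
-0.2553 - 0.7141i + 0.1548j - 0.6332k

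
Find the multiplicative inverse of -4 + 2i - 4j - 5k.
-0.0656 - 0.0328i + 0.0656j + 0.082k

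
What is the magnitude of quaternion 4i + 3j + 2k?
√29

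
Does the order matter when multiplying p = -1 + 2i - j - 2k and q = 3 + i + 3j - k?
Yes: pq = -4 + 12i - 6j + 2k ≠ -4 - 2i - 6j - 12k = qp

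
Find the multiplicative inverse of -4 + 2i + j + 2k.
-0.16 - 0.08i - 0.04j - 0.08k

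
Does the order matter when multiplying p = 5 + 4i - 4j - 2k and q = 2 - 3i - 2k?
Yes: pq = 18 + i + 6j - 26k ≠ 18 - 15i - 22j - 2k = qp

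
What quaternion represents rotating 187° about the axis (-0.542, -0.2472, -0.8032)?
-0.061 - 0.541i - 0.2467j - 0.8017k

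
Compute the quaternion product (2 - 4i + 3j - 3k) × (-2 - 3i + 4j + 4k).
-16 + 26i + 27j + 7k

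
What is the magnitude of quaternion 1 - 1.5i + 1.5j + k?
2.55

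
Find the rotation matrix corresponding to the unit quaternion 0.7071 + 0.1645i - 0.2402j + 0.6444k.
[[0.0541, -0.9903, -0.1277], [0.8323, 0.1154, -0.5422], [0.5517, -0.0769, 0.8305]]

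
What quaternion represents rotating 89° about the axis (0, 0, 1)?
0.7133 + 0.7009k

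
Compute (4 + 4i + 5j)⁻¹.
0.0702 - 0.0702i - 0.0877j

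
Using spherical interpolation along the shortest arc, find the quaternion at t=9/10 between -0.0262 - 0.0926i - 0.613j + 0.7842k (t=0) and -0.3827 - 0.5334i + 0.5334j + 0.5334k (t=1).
-0.3743 - 0.5298i + 0.4288j + 0.6288k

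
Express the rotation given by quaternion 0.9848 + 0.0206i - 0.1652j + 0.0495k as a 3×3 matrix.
[[0.9405, -0.1043, -0.3233], [0.0907, 0.9943, -0.0569], [0.3274, 0.0242, 0.9446]]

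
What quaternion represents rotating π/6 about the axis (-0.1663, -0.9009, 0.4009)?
0.9659 - 0.043i - 0.2332j + 0.1038k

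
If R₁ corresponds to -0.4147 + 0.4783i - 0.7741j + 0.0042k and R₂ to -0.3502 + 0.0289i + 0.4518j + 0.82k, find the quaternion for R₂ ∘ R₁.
0.4777 + 0.4572i + 0.4758j - 0.58k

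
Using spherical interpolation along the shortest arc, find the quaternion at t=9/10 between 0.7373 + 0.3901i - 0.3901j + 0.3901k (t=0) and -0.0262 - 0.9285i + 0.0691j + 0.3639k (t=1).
0.1243 + 0.9399i - 0.1185j - 0.2953k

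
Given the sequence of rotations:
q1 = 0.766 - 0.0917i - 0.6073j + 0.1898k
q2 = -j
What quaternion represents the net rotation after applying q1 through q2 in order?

q2 · q1 = -0.6073 - 0.1898i - 0.766j - 0.0917k
-0.6073 - 0.1898i - 0.766j - 0.0917k


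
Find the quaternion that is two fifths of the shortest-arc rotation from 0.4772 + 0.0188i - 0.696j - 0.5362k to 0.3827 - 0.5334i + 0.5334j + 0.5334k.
0.1446 + 0.2648i - 0.7264j - 0.6175k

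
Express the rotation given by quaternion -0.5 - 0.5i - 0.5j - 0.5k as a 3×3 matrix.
[[0, 0, 1], [1, 0, 0], [0, 1, 0]]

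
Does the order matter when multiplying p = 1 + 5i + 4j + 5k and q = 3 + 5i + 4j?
Yes: pq = -38 + 41j + 15k ≠ -38 + 40i - 9j + 15k = qp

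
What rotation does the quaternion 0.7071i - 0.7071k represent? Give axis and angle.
axis = (√2/2, 0, -√2/2), θ = π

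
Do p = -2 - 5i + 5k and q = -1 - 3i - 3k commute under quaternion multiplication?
No: pq = 2 + 11i - 30j + k ≠ 2 + 11i + 30j + k = qp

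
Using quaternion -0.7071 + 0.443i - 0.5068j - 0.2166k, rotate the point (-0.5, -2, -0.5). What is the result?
(1.052, -1.379, 1.221)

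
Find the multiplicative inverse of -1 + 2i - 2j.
-0.1111 - 0.2222i + 0.2222j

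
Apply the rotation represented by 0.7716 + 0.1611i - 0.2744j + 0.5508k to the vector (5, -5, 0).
(5.905, 2.101, 3.273)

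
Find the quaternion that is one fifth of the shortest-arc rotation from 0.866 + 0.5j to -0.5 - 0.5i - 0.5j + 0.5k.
0.834 + 0.1116i + 0.5287j - 0.1116k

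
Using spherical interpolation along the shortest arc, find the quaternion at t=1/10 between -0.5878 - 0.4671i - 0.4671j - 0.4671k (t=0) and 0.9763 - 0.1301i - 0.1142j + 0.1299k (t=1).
-0.6649 - 0.42i - 0.4219j - 0.4511k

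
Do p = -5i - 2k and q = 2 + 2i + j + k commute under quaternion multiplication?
No: pq = 12 - 8i + j - 9k ≠ 12 - 12i - j + k = qp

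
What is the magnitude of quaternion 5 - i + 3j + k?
6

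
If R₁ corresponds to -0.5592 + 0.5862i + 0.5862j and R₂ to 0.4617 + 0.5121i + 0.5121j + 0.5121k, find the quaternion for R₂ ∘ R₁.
-0.8586 - 0.3159i + 0.2845j - 0.2864k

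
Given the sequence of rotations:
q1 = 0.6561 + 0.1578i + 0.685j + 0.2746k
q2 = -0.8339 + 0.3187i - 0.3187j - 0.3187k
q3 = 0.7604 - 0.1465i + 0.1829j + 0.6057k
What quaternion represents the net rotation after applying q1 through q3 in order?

q2 · q1 = -0.2916 + 0.2083i - 0.9181j - 0.1695k
q3 · q2 · q1 = 0.0794 + 0.7262i - 0.6501j - 0.2091k
0.0794 + 0.7262i - 0.6501j - 0.2091k


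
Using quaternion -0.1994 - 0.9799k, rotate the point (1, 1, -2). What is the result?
(-1.311, -0.53, -2)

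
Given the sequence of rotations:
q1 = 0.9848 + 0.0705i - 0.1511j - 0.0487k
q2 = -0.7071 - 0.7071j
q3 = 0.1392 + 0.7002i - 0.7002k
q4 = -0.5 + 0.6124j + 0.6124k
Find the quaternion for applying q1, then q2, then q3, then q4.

q2 · q1 = -0.8032 - 0.0154i - 0.5895j + 0.0843k
q3 · q2 · q1 = -0.042 - 0.9773i - 0.1303j + 0.1614k
q4 · q3 · q2 · q1 = 0.002 + 0.6673i - 0.5591j + 0.4921k
0.002 + 0.6673i - 0.5591j + 0.4921k


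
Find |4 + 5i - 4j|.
√57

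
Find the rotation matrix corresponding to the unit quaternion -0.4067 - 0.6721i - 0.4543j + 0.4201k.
[[0.2343, 0.9524, -0.1952], [0.269, -0.2564, -0.9284], [-0.9342, 0.165, -0.3162]]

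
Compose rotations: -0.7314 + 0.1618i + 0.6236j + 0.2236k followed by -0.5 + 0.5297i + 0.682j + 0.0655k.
-0.1599 - 0.3567i - 0.9185j + 0.0603k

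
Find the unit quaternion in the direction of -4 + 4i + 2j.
-0.6667 + 0.6667i + 0.3333j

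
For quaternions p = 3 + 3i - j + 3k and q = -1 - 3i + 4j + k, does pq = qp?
No: pq = 7 - 25i + j + 9k ≠ 7 + i + 25j - 9k = qp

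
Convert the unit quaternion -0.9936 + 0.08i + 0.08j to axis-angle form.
axis = (√2/2, √2/2, 0), θ = 347°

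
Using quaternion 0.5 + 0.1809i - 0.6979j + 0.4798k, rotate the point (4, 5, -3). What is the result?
(-3.827, 5.832, 1.161)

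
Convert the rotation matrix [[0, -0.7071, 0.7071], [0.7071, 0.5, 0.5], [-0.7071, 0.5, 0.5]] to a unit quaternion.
0.7071 + 0.5j + 0.5k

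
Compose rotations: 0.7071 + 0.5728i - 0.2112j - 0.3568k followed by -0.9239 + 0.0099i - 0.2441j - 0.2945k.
-0.8156 - 0.4973i - 0.1426j + 0.2591k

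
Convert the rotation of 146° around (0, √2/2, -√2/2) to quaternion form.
0.2924 + 0.6762j - 0.6762k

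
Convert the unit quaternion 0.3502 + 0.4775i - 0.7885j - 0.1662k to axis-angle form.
axis = (0.5098, -0.8418, -0.1774), θ = 139°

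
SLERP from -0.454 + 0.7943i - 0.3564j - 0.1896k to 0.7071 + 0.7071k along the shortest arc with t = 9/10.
-0.7191 + 0.0978i - 0.0439j - 0.6866k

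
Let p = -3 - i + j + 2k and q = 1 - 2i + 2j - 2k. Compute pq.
-3 - i - 11j + 8k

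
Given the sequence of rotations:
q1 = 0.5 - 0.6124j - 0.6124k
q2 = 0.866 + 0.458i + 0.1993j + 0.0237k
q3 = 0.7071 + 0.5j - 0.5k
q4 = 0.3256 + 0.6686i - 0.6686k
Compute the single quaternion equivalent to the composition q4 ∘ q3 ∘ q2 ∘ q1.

q2 · q1 = 0.5696 + 0.1215i - 0.1502j - 0.799k
q3 · q2 · q1 = 0.0784 - 0.3887i + 0.1178j - 0.9105k
q4 · q3 · q2 · q1 = -0.3233 + 0.0046i + 0.907j - 0.2701k
-0.3233 + 0.0046i + 0.907j - 0.2701k


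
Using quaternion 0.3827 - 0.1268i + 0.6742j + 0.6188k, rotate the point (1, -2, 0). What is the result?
(0.614, -0.101, -2.148)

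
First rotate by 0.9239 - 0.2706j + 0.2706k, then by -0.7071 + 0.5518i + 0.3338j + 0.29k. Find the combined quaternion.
-0.6414 + 0.6786i + 0.3504j - 0.0727k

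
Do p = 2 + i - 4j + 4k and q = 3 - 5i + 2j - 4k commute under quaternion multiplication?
No: pq = 35 + i - 24j - 14k ≠ 35 - 15i + 8j + 22k = qp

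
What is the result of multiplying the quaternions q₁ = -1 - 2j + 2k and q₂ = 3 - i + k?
-5 - i - 8j + 3k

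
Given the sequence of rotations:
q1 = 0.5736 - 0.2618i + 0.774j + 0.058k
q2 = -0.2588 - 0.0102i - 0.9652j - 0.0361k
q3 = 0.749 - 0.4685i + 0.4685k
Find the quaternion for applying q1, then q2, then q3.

q2 · q1 = 0.598 + 0.0339i - 0.7439j - 0.2963k
q3 · q2 · q1 = 0.6026 + 0.0937i - 0.6801j + 0.4068k
0.6026 + 0.0937i - 0.6801j + 0.4068k


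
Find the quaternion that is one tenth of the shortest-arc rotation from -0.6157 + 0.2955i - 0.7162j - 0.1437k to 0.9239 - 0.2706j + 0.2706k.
-0.6956 + 0.2782i - 0.6404j - 0.1692k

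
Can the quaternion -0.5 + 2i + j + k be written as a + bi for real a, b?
No. The quaternion -0.5 + 2i + j + k has j-coefficient y = 1 and k-coefficient z = 1, not both zero, so it does not lie in the complex subalgebra spanned by 1 and i.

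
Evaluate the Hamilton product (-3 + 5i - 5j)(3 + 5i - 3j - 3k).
-49 + 15i + 9j + 19k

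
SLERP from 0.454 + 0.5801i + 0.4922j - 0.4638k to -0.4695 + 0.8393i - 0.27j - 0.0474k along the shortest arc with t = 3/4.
-0.2555 + 0.9428i - 0.0662j - 0.2038k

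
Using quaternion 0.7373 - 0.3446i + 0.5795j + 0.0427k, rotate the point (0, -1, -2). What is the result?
(-1.188, -1.874, 0.277)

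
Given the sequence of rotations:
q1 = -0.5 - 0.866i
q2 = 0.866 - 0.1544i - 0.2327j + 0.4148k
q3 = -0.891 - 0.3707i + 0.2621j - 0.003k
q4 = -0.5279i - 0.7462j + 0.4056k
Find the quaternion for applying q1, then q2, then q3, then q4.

q2 · q1 = -0.5667 - 0.6728i - 0.2429j - 0.4089k
q3 · q2 · q1 = 0.318 + 0.7016i - 0.0817j + 0.6324k
q4 · q3 · q2 · q1 = 0.0529 - 0.6066i + 0.3811j + 0.6956k
0.0529 - 0.6066i + 0.3811j + 0.6956k


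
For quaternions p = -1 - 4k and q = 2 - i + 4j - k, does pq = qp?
No: pq = -6 + 17i - 7k ≠ -6 - 15i - 8j - 7k = qp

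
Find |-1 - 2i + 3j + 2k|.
√18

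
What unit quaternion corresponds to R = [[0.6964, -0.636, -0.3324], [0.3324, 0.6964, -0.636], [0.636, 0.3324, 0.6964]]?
0.8788 + 0.2755i - 0.2755j + 0.2755k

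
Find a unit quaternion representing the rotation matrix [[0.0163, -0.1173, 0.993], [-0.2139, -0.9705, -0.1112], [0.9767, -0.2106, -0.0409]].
-0.0349 + 0.712i - 0.1163j + 0.6916k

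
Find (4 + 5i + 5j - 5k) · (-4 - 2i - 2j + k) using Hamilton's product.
9 - 33i - 23j + 24k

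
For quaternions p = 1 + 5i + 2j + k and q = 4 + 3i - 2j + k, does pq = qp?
No: pq = -8 + 27i + 4j - 11k ≠ -8 + 19i + 8j + 21k = qp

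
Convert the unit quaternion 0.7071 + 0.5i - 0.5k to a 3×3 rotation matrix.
[[0.5, 0.7071, -0.5], [-0.7071, 0, -0.7071], [-0.5, 0.7071, 0.5]]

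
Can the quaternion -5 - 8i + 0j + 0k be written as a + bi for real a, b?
Yes. The quaternion -5 - 8i has j- and k-coefficients y = z = 0, so it lies in the complex subalgebra spanned by 1 and i.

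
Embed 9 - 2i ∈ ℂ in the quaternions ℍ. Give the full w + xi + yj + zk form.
9 - 2i + 0j + 0k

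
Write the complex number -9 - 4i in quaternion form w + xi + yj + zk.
-9 - 4i + 0j + 0k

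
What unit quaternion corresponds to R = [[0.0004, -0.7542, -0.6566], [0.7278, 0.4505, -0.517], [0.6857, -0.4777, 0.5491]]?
0.7071 + 0.0139i - 0.4746j + 0.524k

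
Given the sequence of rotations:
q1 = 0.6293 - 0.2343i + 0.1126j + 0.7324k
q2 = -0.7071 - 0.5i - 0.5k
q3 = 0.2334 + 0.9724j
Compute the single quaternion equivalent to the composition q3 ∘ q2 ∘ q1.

q2 · q1 = -0.1959 - 0.0927i + 0.4037j - 0.8888k
q3 · q2 · q1 = -0.4383 - 0.8859i - 0.0963j - 0.1173k
-0.4383 - 0.8859i - 0.0963j - 0.1173k


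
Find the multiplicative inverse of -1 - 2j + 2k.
-0.1111 + 0.2222j - 0.2222k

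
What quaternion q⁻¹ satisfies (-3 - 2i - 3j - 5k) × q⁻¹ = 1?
-0.0638 + 0.0426i + 0.0638j + 0.1064k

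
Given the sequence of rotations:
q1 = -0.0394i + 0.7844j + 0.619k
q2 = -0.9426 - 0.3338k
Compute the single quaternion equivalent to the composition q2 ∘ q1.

q2 · q1 = 0.2066 + 0.299i - 0.7262j - 0.5835k
0.2066 + 0.299i - 0.7262j - 0.5835k


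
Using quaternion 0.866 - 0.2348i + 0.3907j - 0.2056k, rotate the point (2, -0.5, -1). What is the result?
(0.361, -1.728, -1.461)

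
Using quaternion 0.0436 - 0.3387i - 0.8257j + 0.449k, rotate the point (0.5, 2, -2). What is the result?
(1.409, 2.458, -0.472)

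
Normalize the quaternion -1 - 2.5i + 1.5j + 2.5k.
-0.252 - 0.6299i + 0.378j + 0.6299k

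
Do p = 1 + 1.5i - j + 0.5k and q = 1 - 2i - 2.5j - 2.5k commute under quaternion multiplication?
No: pq = 2.75 + 3.25i - 0.75j - 7.75k ≠ 2.75 - 4.25i - 6.25j + 3.75k = qp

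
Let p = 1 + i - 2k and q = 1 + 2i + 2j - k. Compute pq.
-3 + 7i - j - k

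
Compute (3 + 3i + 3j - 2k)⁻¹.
0.0968 - 0.0968i - 0.0968j + 0.0645k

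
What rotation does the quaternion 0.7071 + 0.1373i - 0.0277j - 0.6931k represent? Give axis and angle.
axis = (0.1942, -0.0392, -0.9802), θ = π/2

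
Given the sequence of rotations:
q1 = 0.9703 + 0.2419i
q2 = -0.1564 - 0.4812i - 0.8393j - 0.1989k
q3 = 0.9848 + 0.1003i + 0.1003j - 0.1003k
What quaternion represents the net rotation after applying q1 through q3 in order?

q2 · q1 = -0.0354 - 0.5047i - 0.8625j + 0.01k
q3 · q2 · q1 = 0.1033 - 0.5861i - 0.8033j - 0.0225k
0.1033 - 0.5861i - 0.8033j - 0.0225k


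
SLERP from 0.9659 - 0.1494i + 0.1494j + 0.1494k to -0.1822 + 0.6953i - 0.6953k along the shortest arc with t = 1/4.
0.8652 - 0.3433i + 0.125j + 0.3433k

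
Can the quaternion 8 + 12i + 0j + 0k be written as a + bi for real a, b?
Yes. The quaternion 8 + 12i has j- and k-coefficients y = z = 0, so it lies in the complex subalgebra spanned by 1 and i.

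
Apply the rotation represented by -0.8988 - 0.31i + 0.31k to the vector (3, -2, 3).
(0.732, -4.575, 0.732)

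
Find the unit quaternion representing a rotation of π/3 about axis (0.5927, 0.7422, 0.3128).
0.866 + 0.2964i + 0.3711j + 0.1564k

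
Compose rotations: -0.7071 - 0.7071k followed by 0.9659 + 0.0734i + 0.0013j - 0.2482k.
-0.8585 - 0.0528i + 0.051j - 0.5075k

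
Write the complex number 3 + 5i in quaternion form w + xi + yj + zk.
3 + 5i + 0j + 0k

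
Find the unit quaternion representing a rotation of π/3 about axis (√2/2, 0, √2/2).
0.866 + 0.3536i + 0.3536k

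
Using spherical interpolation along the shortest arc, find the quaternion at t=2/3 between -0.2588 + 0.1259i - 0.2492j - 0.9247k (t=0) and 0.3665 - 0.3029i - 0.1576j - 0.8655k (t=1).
0.1644 - 0.1681i - 0.2027j - 0.9506k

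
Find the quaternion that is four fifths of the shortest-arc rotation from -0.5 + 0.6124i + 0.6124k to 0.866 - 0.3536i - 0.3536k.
-0.809 + 0.4157i + 0.4157k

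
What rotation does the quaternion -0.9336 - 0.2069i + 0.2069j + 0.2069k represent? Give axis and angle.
axis = (-√3/3, √3/3, √3/3), θ = 318°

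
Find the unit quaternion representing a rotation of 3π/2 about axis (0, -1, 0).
-0.7071 - 0.7071j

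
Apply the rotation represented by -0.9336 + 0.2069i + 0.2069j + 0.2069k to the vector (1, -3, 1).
(-0.888, -2.315, 2.203)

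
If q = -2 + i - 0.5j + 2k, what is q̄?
-2 - i + 0.5j - 2k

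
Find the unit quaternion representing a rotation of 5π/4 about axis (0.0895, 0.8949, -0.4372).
-0.3827 + 0.0827i + 0.8268j - 0.4039k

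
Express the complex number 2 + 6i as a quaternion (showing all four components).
2 + 6i + 0j + 0k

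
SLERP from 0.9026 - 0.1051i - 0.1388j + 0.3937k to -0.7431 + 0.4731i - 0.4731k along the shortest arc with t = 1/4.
0.8779 - 0.2018i - 0.1056j + 0.4213k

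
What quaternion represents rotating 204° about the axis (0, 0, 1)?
-0.2079 + 0.9781k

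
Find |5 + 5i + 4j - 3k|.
√75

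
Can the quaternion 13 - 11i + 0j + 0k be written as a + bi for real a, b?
Yes. The quaternion 13 - 11i has j- and k-coefficients y = z = 0, so it lies in the complex subalgebra spanned by 1 and i.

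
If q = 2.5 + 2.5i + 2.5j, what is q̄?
2.5 - 2.5i - 2.5j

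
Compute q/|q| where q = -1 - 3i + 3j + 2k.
-0.2085 - 0.6255i + 0.6255j + 0.417k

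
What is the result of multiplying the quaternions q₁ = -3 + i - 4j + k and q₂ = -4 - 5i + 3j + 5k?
24 - 12i - 3j - 36k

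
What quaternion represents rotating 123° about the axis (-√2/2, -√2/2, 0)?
0.4772 - 0.6214i - 0.6214j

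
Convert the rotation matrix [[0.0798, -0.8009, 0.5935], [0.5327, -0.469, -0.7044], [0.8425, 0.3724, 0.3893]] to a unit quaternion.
0.5 + 0.5384i - 0.1245j + 0.6668k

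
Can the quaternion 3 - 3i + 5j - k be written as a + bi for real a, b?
No. The quaternion 3 - 3i + 5j - k has j-coefficient y = 5 and k-coefficient z = -1, not both zero, so it does not lie in the complex subalgebra spanned by 1 and i.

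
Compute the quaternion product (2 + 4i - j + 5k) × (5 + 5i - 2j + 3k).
-27 + 37i + 4j + 28k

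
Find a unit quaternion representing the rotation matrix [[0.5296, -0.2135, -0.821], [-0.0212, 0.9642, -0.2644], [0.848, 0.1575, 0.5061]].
0.866 + 0.1218i - 0.4818j + 0.0555k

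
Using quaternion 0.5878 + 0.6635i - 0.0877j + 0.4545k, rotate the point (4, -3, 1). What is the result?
(4.738, 1.693, 0.828)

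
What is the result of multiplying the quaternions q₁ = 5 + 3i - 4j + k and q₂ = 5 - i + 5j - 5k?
53 + 25i + 19j - 9k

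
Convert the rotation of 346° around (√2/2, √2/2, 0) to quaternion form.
-0.9925 + 0.0862i + 0.0862j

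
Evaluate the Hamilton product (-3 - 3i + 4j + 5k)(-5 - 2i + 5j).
-11 - 4i - 45j - 32k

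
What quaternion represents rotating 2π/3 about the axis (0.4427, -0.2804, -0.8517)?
0.5 + 0.3834i - 0.2428j - 0.7376k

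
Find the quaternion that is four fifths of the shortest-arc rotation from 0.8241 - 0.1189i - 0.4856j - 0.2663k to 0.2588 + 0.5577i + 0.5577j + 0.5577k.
-0.0121 - 0.5303i - 0.6279j - 0.5695k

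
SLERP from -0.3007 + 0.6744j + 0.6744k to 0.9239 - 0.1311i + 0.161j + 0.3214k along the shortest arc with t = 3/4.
0.7295 - 0.1194i + 0.3976j + 0.5436k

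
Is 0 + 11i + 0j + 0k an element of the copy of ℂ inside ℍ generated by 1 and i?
Yes. The quaternion 11i has j- and k-coefficients y = z = 0, so it lies in the complex subalgebra spanned by 1 and i.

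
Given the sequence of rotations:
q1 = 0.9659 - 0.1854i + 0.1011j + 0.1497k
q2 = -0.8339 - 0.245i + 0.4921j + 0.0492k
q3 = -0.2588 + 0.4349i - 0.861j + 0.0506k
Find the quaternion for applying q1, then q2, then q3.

q2 · q1 = -0.908 - 0.0133i + 0.4186j - 0.0108k
q3 · q2 · q1 = 0.6017 - 0.4033i + 0.6775j + 0.1274k
0.6017 - 0.4033i + 0.6775j + 0.1274k


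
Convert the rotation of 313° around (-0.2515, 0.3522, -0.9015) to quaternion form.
-0.9171 - 0.1003i + 0.1404j - 0.3595k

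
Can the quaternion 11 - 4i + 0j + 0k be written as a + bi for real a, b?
Yes. The quaternion 11 - 4i has j- and k-coefficients y = z = 0, so it lies in the complex subalgebra spanned by 1 and i.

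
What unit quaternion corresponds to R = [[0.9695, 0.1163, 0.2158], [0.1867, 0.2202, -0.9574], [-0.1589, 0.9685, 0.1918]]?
0.7716 + 0.624i + 0.1214j + 0.0228k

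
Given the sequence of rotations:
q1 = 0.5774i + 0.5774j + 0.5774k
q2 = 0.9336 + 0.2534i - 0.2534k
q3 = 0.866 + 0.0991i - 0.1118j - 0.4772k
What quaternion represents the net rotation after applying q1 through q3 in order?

q2 · q1 = 0.6854i + 0.2464j + 0.6854k
q3 · q2 · q1 = 0.2867 + 0.6345i - 0.1816j + 0.6946k
0.2867 + 0.6345i - 0.1816j + 0.6946k


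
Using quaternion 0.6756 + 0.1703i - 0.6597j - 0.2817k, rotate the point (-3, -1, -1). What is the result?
(0.919, 0.891, -3.06)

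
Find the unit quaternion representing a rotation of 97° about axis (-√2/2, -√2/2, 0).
0.6626 - 0.5296i - 0.5296j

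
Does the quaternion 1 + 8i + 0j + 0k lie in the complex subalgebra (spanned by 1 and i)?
Yes. The quaternion 1 + 8i has j- and k-coefficients y = z = 0, so it lies in the complex subalgebra spanned by 1 and i.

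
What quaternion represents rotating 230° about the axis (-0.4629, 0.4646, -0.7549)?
-0.4226 - 0.4195i + 0.4211j - 0.6842k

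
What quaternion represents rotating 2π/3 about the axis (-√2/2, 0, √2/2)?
0.5 - 0.6124i + 0.6124k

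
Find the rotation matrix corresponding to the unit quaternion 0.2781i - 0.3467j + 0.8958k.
[[-0.8453, -0.1928, 0.4982], [-0.1928, -0.7596, -0.6211], [0.4982, -0.6211, 0.6049]]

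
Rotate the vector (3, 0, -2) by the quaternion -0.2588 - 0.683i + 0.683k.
(2.067, -0.354, -2.933)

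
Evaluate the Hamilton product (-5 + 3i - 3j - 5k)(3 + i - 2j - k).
-29 - 3i - j - 13k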